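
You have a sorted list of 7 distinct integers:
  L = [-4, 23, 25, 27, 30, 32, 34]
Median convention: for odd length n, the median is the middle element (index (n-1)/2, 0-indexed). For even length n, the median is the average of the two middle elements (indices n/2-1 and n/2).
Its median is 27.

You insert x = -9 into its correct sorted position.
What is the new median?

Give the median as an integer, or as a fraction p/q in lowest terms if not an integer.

Old list (sorted, length 7): [-4, 23, 25, 27, 30, 32, 34]
Old median = 27
Insert x = -9
Old length odd (7). Middle was index 3 = 27.
New length even (8). New median = avg of two middle elements.
x = -9: 0 elements are < x, 7 elements are > x.
New sorted list: [-9, -4, 23, 25, 27, 30, 32, 34]
New median = 26

Answer: 26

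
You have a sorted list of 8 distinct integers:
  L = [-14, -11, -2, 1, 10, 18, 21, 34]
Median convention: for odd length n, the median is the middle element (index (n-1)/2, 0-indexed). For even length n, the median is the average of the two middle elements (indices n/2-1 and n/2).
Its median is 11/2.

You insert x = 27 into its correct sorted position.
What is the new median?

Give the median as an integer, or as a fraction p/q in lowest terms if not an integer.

Old list (sorted, length 8): [-14, -11, -2, 1, 10, 18, 21, 34]
Old median = 11/2
Insert x = 27
Old length even (8). Middle pair: indices 3,4 = 1,10.
New length odd (9). New median = single middle element.
x = 27: 7 elements are < x, 1 elements are > x.
New sorted list: [-14, -11, -2, 1, 10, 18, 21, 27, 34]
New median = 10

Answer: 10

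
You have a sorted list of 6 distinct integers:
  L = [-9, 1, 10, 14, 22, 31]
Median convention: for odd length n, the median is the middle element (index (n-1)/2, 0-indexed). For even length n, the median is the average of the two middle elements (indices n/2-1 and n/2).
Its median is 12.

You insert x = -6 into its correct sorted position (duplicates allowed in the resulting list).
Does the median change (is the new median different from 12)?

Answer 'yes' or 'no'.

Answer: yes

Derivation:
Old median = 12
Insert x = -6
New median = 10
Changed? yes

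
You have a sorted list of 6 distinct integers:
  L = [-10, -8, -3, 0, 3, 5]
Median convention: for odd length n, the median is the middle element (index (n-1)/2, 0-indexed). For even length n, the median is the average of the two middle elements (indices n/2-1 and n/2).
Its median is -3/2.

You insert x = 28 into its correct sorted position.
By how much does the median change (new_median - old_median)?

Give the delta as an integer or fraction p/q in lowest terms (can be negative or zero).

Answer: 3/2

Derivation:
Old median = -3/2
After inserting x = 28: new sorted = [-10, -8, -3, 0, 3, 5, 28]
New median = 0
Delta = 0 - -3/2 = 3/2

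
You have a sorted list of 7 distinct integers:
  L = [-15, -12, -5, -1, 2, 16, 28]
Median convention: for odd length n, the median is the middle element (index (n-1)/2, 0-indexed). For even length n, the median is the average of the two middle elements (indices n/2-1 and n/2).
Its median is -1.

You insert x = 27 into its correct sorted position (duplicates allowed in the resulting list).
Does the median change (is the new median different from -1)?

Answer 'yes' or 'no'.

Old median = -1
Insert x = 27
New median = 1/2
Changed? yes

Answer: yes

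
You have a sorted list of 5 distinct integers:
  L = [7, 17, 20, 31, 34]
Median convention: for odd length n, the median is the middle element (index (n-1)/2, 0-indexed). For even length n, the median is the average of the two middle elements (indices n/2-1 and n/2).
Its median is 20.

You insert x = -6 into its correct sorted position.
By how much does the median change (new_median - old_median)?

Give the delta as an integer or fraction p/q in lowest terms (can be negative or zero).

Answer: -3/2

Derivation:
Old median = 20
After inserting x = -6: new sorted = [-6, 7, 17, 20, 31, 34]
New median = 37/2
Delta = 37/2 - 20 = -3/2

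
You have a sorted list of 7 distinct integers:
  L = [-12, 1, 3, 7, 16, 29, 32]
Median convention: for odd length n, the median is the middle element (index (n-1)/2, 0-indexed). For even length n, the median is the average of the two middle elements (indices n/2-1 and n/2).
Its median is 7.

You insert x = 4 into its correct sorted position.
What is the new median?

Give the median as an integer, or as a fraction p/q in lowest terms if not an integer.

Old list (sorted, length 7): [-12, 1, 3, 7, 16, 29, 32]
Old median = 7
Insert x = 4
Old length odd (7). Middle was index 3 = 7.
New length even (8). New median = avg of two middle elements.
x = 4: 3 elements are < x, 4 elements are > x.
New sorted list: [-12, 1, 3, 4, 7, 16, 29, 32]
New median = 11/2

Answer: 11/2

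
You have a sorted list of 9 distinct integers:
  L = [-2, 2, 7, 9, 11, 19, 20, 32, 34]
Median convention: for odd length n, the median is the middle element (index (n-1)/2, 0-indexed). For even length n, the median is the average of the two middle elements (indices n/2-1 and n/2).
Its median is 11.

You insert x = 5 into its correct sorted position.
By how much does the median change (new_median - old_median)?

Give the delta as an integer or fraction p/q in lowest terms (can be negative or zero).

Answer: -1

Derivation:
Old median = 11
After inserting x = 5: new sorted = [-2, 2, 5, 7, 9, 11, 19, 20, 32, 34]
New median = 10
Delta = 10 - 11 = -1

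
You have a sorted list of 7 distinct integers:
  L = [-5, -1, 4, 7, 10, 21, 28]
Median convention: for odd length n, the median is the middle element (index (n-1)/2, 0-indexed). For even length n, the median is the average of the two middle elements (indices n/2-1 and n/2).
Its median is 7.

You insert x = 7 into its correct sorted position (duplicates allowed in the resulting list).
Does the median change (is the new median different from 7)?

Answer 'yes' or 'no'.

Answer: no

Derivation:
Old median = 7
Insert x = 7
New median = 7
Changed? no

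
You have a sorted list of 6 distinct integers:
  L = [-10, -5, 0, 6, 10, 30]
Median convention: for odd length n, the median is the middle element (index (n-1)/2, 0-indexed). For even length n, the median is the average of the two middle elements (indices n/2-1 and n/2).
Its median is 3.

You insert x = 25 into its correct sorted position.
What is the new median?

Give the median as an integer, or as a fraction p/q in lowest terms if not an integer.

Old list (sorted, length 6): [-10, -5, 0, 6, 10, 30]
Old median = 3
Insert x = 25
Old length even (6). Middle pair: indices 2,3 = 0,6.
New length odd (7). New median = single middle element.
x = 25: 5 elements are < x, 1 elements are > x.
New sorted list: [-10, -5, 0, 6, 10, 25, 30]
New median = 6

Answer: 6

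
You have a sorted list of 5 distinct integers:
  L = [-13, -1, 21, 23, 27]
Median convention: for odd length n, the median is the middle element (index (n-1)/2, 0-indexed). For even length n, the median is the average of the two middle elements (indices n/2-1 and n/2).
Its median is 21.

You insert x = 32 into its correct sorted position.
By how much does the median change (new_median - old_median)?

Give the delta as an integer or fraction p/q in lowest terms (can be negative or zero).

Old median = 21
After inserting x = 32: new sorted = [-13, -1, 21, 23, 27, 32]
New median = 22
Delta = 22 - 21 = 1

Answer: 1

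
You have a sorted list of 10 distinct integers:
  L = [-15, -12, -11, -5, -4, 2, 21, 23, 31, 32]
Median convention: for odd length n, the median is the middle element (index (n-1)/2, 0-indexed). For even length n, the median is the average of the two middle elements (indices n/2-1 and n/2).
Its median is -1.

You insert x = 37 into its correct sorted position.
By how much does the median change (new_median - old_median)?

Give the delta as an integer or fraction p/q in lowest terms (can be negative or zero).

Old median = -1
After inserting x = 37: new sorted = [-15, -12, -11, -5, -4, 2, 21, 23, 31, 32, 37]
New median = 2
Delta = 2 - -1 = 3

Answer: 3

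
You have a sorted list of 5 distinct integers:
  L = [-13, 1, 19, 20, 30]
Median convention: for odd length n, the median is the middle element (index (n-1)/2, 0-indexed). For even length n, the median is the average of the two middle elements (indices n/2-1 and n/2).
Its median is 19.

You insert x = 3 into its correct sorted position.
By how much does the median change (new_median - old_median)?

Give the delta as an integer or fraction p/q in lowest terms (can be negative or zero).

Answer: -8

Derivation:
Old median = 19
After inserting x = 3: new sorted = [-13, 1, 3, 19, 20, 30]
New median = 11
Delta = 11 - 19 = -8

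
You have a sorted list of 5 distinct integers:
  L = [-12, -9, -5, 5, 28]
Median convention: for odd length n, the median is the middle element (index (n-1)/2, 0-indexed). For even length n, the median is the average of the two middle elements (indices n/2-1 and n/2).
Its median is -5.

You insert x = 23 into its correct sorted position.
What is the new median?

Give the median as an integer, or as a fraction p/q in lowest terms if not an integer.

Answer: 0

Derivation:
Old list (sorted, length 5): [-12, -9, -5, 5, 28]
Old median = -5
Insert x = 23
Old length odd (5). Middle was index 2 = -5.
New length even (6). New median = avg of two middle elements.
x = 23: 4 elements are < x, 1 elements are > x.
New sorted list: [-12, -9, -5, 5, 23, 28]
New median = 0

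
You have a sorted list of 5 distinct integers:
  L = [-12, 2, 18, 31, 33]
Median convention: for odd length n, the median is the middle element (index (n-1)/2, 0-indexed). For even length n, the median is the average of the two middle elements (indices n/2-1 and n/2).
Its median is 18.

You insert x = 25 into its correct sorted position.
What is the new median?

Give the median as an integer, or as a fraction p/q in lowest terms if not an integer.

Answer: 43/2

Derivation:
Old list (sorted, length 5): [-12, 2, 18, 31, 33]
Old median = 18
Insert x = 25
Old length odd (5). Middle was index 2 = 18.
New length even (6). New median = avg of two middle elements.
x = 25: 3 elements are < x, 2 elements are > x.
New sorted list: [-12, 2, 18, 25, 31, 33]
New median = 43/2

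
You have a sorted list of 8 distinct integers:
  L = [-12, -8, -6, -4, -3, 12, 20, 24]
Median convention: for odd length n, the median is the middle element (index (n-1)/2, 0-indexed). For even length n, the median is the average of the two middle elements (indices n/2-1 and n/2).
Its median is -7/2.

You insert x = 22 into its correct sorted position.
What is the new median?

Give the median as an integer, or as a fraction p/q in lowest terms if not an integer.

Answer: -3

Derivation:
Old list (sorted, length 8): [-12, -8, -6, -4, -3, 12, 20, 24]
Old median = -7/2
Insert x = 22
Old length even (8). Middle pair: indices 3,4 = -4,-3.
New length odd (9). New median = single middle element.
x = 22: 7 elements are < x, 1 elements are > x.
New sorted list: [-12, -8, -6, -4, -3, 12, 20, 22, 24]
New median = -3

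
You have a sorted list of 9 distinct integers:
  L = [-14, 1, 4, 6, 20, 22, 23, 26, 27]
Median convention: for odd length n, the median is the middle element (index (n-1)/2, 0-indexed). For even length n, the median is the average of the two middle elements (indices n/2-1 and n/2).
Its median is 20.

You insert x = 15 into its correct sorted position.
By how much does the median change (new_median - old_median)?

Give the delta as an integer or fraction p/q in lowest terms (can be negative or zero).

Answer: -5/2

Derivation:
Old median = 20
After inserting x = 15: new sorted = [-14, 1, 4, 6, 15, 20, 22, 23, 26, 27]
New median = 35/2
Delta = 35/2 - 20 = -5/2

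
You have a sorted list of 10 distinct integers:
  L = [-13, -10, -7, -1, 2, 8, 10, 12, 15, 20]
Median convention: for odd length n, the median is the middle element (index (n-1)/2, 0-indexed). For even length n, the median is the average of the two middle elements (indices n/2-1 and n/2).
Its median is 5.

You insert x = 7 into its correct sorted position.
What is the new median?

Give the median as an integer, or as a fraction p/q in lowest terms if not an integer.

Old list (sorted, length 10): [-13, -10, -7, -1, 2, 8, 10, 12, 15, 20]
Old median = 5
Insert x = 7
Old length even (10). Middle pair: indices 4,5 = 2,8.
New length odd (11). New median = single middle element.
x = 7: 5 elements are < x, 5 elements are > x.
New sorted list: [-13, -10, -7, -1, 2, 7, 8, 10, 12, 15, 20]
New median = 7

Answer: 7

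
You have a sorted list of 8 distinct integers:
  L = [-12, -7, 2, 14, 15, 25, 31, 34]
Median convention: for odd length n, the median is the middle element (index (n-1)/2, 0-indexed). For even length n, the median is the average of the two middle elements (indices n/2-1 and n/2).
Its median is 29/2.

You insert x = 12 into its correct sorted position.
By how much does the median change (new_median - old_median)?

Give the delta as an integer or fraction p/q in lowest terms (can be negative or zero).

Answer: -1/2

Derivation:
Old median = 29/2
After inserting x = 12: new sorted = [-12, -7, 2, 12, 14, 15, 25, 31, 34]
New median = 14
Delta = 14 - 29/2 = -1/2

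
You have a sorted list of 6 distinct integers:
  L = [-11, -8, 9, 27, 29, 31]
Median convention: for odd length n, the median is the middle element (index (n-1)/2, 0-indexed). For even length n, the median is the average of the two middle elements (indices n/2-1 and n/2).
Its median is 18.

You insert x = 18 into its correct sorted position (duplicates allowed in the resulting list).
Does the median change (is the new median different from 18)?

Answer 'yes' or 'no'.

Answer: no

Derivation:
Old median = 18
Insert x = 18
New median = 18
Changed? no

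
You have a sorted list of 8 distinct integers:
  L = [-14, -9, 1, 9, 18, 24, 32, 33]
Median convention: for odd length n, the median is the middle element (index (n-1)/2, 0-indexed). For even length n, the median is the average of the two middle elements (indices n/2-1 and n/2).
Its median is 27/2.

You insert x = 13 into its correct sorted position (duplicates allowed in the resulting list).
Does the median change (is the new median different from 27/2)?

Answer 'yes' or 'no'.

Answer: yes

Derivation:
Old median = 27/2
Insert x = 13
New median = 13
Changed? yes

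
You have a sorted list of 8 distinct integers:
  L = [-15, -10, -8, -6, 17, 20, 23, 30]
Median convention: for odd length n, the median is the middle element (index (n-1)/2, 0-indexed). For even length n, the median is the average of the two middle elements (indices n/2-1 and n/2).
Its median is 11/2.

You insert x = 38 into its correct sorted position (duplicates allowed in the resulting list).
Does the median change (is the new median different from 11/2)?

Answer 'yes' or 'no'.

Answer: yes

Derivation:
Old median = 11/2
Insert x = 38
New median = 17
Changed? yes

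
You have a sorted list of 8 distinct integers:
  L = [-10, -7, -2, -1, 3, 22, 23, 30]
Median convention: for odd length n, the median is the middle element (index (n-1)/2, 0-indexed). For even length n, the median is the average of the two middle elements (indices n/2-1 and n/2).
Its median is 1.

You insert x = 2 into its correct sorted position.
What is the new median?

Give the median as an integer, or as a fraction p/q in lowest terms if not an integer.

Old list (sorted, length 8): [-10, -7, -2, -1, 3, 22, 23, 30]
Old median = 1
Insert x = 2
Old length even (8). Middle pair: indices 3,4 = -1,3.
New length odd (9). New median = single middle element.
x = 2: 4 elements are < x, 4 elements are > x.
New sorted list: [-10, -7, -2, -1, 2, 3, 22, 23, 30]
New median = 2

Answer: 2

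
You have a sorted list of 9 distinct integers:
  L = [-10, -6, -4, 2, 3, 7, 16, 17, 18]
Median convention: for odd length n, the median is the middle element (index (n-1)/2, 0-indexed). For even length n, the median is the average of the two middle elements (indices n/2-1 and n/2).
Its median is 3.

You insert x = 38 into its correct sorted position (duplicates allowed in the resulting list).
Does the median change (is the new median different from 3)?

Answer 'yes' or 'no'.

Answer: yes

Derivation:
Old median = 3
Insert x = 38
New median = 5
Changed? yes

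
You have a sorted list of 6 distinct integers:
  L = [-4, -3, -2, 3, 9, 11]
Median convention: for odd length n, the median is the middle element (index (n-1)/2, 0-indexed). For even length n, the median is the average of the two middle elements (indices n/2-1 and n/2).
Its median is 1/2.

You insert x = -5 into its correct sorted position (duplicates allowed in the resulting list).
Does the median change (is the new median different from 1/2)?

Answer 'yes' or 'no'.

Old median = 1/2
Insert x = -5
New median = -2
Changed? yes

Answer: yes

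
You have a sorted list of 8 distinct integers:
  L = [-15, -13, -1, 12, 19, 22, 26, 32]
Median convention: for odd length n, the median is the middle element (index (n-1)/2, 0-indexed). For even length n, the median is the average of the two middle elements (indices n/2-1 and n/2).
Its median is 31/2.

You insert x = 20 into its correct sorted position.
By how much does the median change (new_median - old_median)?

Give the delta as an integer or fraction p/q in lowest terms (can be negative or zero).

Answer: 7/2

Derivation:
Old median = 31/2
After inserting x = 20: new sorted = [-15, -13, -1, 12, 19, 20, 22, 26, 32]
New median = 19
Delta = 19 - 31/2 = 7/2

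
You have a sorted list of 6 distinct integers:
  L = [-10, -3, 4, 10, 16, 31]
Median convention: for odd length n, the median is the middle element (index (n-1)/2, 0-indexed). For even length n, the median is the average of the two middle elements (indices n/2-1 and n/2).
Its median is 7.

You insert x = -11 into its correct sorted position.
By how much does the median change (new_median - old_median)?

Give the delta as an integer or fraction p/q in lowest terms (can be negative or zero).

Old median = 7
After inserting x = -11: new sorted = [-11, -10, -3, 4, 10, 16, 31]
New median = 4
Delta = 4 - 7 = -3

Answer: -3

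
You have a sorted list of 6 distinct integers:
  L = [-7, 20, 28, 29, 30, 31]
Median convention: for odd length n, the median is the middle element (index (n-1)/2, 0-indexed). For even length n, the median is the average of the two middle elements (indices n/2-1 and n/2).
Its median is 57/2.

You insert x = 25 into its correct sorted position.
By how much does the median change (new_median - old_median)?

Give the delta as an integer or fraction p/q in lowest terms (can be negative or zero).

Old median = 57/2
After inserting x = 25: new sorted = [-7, 20, 25, 28, 29, 30, 31]
New median = 28
Delta = 28 - 57/2 = -1/2

Answer: -1/2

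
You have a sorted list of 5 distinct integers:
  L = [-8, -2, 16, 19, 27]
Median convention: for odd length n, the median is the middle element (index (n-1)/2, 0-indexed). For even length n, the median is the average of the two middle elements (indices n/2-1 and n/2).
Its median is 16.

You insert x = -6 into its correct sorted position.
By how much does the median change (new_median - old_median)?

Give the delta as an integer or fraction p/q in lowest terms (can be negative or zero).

Old median = 16
After inserting x = -6: new sorted = [-8, -6, -2, 16, 19, 27]
New median = 7
Delta = 7 - 16 = -9

Answer: -9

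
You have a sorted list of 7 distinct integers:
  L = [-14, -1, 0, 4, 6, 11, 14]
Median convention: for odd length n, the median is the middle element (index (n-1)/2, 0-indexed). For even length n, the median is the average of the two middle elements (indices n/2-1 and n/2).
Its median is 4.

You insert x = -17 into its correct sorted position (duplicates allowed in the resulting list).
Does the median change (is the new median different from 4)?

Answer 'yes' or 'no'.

Old median = 4
Insert x = -17
New median = 2
Changed? yes

Answer: yes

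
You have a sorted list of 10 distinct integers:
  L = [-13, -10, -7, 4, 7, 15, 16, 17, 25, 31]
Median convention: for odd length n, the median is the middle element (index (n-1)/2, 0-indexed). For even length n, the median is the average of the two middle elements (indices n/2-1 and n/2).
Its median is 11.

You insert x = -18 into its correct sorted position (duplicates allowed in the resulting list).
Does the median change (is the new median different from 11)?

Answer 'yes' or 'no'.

Answer: yes

Derivation:
Old median = 11
Insert x = -18
New median = 7
Changed? yes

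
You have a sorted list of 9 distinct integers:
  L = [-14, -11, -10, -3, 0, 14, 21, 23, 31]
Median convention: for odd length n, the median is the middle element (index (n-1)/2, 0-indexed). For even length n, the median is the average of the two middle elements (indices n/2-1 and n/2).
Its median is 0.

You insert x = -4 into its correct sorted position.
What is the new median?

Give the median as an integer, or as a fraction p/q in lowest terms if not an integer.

Answer: -3/2

Derivation:
Old list (sorted, length 9): [-14, -11, -10, -3, 0, 14, 21, 23, 31]
Old median = 0
Insert x = -4
Old length odd (9). Middle was index 4 = 0.
New length even (10). New median = avg of two middle elements.
x = -4: 3 elements are < x, 6 elements are > x.
New sorted list: [-14, -11, -10, -4, -3, 0, 14, 21, 23, 31]
New median = -3/2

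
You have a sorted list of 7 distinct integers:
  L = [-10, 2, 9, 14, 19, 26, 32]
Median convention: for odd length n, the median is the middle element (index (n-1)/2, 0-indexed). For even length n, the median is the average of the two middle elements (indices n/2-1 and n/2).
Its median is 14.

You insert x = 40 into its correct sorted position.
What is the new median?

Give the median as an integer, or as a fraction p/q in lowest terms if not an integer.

Old list (sorted, length 7): [-10, 2, 9, 14, 19, 26, 32]
Old median = 14
Insert x = 40
Old length odd (7). Middle was index 3 = 14.
New length even (8). New median = avg of two middle elements.
x = 40: 7 elements are < x, 0 elements are > x.
New sorted list: [-10, 2, 9, 14, 19, 26, 32, 40]
New median = 33/2

Answer: 33/2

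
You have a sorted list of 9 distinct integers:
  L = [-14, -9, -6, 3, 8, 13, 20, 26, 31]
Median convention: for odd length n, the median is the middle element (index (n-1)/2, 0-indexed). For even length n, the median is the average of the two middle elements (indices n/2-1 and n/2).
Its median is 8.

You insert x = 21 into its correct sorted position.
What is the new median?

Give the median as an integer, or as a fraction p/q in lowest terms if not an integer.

Answer: 21/2

Derivation:
Old list (sorted, length 9): [-14, -9, -6, 3, 8, 13, 20, 26, 31]
Old median = 8
Insert x = 21
Old length odd (9). Middle was index 4 = 8.
New length even (10). New median = avg of two middle elements.
x = 21: 7 elements are < x, 2 elements are > x.
New sorted list: [-14, -9, -6, 3, 8, 13, 20, 21, 26, 31]
New median = 21/2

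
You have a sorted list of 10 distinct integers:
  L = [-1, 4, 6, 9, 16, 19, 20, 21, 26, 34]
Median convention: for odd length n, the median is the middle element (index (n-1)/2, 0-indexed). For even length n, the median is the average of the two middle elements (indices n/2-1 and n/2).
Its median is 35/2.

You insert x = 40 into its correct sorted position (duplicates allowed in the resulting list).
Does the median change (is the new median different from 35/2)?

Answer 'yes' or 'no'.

Answer: yes

Derivation:
Old median = 35/2
Insert x = 40
New median = 19
Changed? yes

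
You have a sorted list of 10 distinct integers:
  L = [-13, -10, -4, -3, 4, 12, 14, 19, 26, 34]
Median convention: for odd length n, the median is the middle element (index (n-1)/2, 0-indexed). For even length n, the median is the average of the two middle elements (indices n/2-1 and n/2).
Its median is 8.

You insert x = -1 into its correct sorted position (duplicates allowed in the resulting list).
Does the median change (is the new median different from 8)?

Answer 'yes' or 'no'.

Old median = 8
Insert x = -1
New median = 4
Changed? yes

Answer: yes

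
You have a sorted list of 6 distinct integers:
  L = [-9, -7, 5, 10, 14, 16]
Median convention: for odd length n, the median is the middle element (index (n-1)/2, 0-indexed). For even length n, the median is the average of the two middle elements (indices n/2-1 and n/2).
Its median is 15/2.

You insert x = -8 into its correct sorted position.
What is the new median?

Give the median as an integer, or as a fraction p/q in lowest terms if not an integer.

Old list (sorted, length 6): [-9, -7, 5, 10, 14, 16]
Old median = 15/2
Insert x = -8
Old length even (6). Middle pair: indices 2,3 = 5,10.
New length odd (7). New median = single middle element.
x = -8: 1 elements are < x, 5 elements are > x.
New sorted list: [-9, -8, -7, 5, 10, 14, 16]
New median = 5

Answer: 5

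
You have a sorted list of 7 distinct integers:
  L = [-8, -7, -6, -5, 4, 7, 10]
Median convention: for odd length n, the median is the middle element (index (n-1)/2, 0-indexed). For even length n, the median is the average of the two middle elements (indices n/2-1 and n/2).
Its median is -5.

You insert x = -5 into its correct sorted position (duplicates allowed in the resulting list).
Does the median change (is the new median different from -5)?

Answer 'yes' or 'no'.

Answer: no

Derivation:
Old median = -5
Insert x = -5
New median = -5
Changed? no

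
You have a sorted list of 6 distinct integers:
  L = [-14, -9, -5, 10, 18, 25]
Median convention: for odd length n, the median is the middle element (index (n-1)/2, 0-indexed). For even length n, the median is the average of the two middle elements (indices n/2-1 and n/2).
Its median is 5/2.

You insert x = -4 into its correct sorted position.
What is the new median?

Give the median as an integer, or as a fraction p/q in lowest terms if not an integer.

Old list (sorted, length 6): [-14, -9, -5, 10, 18, 25]
Old median = 5/2
Insert x = -4
Old length even (6). Middle pair: indices 2,3 = -5,10.
New length odd (7). New median = single middle element.
x = -4: 3 elements are < x, 3 elements are > x.
New sorted list: [-14, -9, -5, -4, 10, 18, 25]
New median = -4

Answer: -4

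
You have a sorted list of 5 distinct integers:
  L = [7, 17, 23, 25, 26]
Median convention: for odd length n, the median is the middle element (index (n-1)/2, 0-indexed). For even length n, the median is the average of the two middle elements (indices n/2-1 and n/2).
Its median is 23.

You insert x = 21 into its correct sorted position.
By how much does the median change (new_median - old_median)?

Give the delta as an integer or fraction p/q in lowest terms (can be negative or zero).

Old median = 23
After inserting x = 21: new sorted = [7, 17, 21, 23, 25, 26]
New median = 22
Delta = 22 - 23 = -1

Answer: -1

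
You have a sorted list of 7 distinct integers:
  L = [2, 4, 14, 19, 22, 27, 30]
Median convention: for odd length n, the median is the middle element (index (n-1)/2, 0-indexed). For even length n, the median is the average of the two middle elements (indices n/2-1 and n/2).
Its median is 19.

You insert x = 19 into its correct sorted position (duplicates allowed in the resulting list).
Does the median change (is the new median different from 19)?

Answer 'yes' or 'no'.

Answer: no

Derivation:
Old median = 19
Insert x = 19
New median = 19
Changed? no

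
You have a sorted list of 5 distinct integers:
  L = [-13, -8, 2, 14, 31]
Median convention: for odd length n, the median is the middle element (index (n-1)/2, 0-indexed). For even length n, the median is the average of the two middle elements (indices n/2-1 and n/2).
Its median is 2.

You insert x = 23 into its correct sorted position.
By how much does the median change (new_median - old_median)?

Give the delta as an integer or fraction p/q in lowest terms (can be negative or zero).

Old median = 2
After inserting x = 23: new sorted = [-13, -8, 2, 14, 23, 31]
New median = 8
Delta = 8 - 2 = 6

Answer: 6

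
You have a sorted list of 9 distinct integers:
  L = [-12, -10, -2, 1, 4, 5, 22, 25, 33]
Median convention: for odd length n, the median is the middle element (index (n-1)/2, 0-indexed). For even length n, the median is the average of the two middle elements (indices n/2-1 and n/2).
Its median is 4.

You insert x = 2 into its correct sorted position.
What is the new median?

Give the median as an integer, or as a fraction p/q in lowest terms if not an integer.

Answer: 3

Derivation:
Old list (sorted, length 9): [-12, -10, -2, 1, 4, 5, 22, 25, 33]
Old median = 4
Insert x = 2
Old length odd (9). Middle was index 4 = 4.
New length even (10). New median = avg of two middle elements.
x = 2: 4 elements are < x, 5 elements are > x.
New sorted list: [-12, -10, -2, 1, 2, 4, 5, 22, 25, 33]
New median = 3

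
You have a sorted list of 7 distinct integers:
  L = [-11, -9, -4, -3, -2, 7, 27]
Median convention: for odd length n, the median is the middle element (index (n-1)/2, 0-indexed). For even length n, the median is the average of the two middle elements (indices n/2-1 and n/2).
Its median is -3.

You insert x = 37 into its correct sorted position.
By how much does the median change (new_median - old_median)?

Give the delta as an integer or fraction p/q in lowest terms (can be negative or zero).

Old median = -3
After inserting x = 37: new sorted = [-11, -9, -4, -3, -2, 7, 27, 37]
New median = -5/2
Delta = -5/2 - -3 = 1/2

Answer: 1/2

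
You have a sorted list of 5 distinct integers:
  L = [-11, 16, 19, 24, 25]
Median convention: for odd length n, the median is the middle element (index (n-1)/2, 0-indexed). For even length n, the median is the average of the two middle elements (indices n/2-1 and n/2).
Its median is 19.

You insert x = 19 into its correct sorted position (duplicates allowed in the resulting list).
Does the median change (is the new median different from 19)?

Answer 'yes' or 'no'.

Old median = 19
Insert x = 19
New median = 19
Changed? no

Answer: no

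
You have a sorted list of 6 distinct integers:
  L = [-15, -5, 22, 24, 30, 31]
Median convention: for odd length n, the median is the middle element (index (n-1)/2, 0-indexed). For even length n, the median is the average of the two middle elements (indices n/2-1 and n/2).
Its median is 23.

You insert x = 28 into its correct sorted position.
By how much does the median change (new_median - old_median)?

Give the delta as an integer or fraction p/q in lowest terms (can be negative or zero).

Answer: 1

Derivation:
Old median = 23
After inserting x = 28: new sorted = [-15, -5, 22, 24, 28, 30, 31]
New median = 24
Delta = 24 - 23 = 1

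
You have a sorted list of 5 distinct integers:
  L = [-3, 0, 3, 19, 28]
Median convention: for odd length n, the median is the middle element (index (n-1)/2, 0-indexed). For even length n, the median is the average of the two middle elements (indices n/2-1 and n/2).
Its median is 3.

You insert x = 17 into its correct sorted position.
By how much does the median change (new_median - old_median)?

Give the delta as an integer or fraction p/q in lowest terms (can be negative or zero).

Old median = 3
After inserting x = 17: new sorted = [-3, 0, 3, 17, 19, 28]
New median = 10
Delta = 10 - 3 = 7

Answer: 7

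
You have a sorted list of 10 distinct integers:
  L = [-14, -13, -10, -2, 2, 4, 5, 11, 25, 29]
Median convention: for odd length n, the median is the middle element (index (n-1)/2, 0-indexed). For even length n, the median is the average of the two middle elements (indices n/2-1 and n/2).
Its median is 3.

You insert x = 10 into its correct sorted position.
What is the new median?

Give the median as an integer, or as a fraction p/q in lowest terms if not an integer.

Answer: 4

Derivation:
Old list (sorted, length 10): [-14, -13, -10, -2, 2, 4, 5, 11, 25, 29]
Old median = 3
Insert x = 10
Old length even (10). Middle pair: indices 4,5 = 2,4.
New length odd (11). New median = single middle element.
x = 10: 7 elements are < x, 3 elements are > x.
New sorted list: [-14, -13, -10, -2, 2, 4, 5, 10, 11, 25, 29]
New median = 4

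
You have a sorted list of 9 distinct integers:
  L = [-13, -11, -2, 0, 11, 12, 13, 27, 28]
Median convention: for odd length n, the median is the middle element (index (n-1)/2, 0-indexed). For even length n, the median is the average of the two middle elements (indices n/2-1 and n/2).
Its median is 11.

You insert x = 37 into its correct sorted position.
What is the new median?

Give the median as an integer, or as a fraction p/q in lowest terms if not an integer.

Answer: 23/2

Derivation:
Old list (sorted, length 9): [-13, -11, -2, 0, 11, 12, 13, 27, 28]
Old median = 11
Insert x = 37
Old length odd (9). Middle was index 4 = 11.
New length even (10). New median = avg of two middle elements.
x = 37: 9 elements are < x, 0 elements are > x.
New sorted list: [-13, -11, -2, 0, 11, 12, 13, 27, 28, 37]
New median = 23/2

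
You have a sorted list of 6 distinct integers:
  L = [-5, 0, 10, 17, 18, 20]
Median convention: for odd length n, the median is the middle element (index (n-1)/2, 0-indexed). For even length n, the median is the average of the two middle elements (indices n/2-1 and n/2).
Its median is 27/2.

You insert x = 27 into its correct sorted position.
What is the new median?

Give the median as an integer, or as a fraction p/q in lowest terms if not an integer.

Answer: 17

Derivation:
Old list (sorted, length 6): [-5, 0, 10, 17, 18, 20]
Old median = 27/2
Insert x = 27
Old length even (6). Middle pair: indices 2,3 = 10,17.
New length odd (7). New median = single middle element.
x = 27: 6 elements are < x, 0 elements are > x.
New sorted list: [-5, 0, 10, 17, 18, 20, 27]
New median = 17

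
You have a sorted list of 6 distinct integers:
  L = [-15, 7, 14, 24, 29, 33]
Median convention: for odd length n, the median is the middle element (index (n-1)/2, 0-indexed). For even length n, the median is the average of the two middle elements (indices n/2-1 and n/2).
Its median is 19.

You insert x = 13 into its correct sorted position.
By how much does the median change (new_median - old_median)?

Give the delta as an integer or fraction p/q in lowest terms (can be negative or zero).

Old median = 19
After inserting x = 13: new sorted = [-15, 7, 13, 14, 24, 29, 33]
New median = 14
Delta = 14 - 19 = -5

Answer: -5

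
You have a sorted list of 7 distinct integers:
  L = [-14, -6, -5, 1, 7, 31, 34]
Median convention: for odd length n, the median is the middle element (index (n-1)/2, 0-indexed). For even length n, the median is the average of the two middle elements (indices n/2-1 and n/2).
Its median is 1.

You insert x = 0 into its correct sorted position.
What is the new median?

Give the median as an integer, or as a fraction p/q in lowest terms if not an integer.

Answer: 1/2

Derivation:
Old list (sorted, length 7): [-14, -6, -5, 1, 7, 31, 34]
Old median = 1
Insert x = 0
Old length odd (7). Middle was index 3 = 1.
New length even (8). New median = avg of two middle elements.
x = 0: 3 elements are < x, 4 elements are > x.
New sorted list: [-14, -6, -5, 0, 1, 7, 31, 34]
New median = 1/2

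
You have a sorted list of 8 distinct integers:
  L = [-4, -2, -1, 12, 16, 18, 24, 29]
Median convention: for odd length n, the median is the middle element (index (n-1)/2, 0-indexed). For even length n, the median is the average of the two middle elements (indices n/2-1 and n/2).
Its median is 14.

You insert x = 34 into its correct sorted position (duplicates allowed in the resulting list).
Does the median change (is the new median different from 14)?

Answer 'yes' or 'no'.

Old median = 14
Insert x = 34
New median = 16
Changed? yes

Answer: yes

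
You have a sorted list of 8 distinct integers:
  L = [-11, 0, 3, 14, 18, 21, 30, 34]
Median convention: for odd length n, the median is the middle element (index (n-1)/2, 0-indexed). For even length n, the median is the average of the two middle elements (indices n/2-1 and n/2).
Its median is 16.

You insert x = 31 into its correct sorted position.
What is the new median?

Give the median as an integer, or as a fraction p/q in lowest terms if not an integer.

Answer: 18

Derivation:
Old list (sorted, length 8): [-11, 0, 3, 14, 18, 21, 30, 34]
Old median = 16
Insert x = 31
Old length even (8). Middle pair: indices 3,4 = 14,18.
New length odd (9). New median = single middle element.
x = 31: 7 elements are < x, 1 elements are > x.
New sorted list: [-11, 0, 3, 14, 18, 21, 30, 31, 34]
New median = 18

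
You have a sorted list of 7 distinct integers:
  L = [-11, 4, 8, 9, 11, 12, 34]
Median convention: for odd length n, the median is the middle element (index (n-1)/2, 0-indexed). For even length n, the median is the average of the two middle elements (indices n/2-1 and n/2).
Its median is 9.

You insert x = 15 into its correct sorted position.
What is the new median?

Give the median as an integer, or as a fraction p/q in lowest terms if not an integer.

Old list (sorted, length 7): [-11, 4, 8, 9, 11, 12, 34]
Old median = 9
Insert x = 15
Old length odd (7). Middle was index 3 = 9.
New length even (8). New median = avg of two middle elements.
x = 15: 6 elements are < x, 1 elements are > x.
New sorted list: [-11, 4, 8, 9, 11, 12, 15, 34]
New median = 10

Answer: 10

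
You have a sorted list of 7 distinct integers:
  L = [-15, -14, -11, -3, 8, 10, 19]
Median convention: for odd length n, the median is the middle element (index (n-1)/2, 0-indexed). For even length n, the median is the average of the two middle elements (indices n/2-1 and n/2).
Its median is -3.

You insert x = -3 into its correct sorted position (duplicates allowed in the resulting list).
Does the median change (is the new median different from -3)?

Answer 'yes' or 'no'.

Answer: no

Derivation:
Old median = -3
Insert x = -3
New median = -3
Changed? no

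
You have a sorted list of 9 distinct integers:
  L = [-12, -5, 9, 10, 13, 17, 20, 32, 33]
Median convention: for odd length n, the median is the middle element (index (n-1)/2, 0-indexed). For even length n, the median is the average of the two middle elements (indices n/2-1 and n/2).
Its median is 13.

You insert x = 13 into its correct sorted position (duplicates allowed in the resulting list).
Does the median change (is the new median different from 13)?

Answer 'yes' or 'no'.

Answer: no

Derivation:
Old median = 13
Insert x = 13
New median = 13
Changed? no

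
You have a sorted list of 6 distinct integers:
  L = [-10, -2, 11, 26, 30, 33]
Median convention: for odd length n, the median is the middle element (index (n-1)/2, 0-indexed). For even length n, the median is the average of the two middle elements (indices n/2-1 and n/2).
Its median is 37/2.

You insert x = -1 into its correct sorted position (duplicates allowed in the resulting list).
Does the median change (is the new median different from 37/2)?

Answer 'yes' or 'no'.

Old median = 37/2
Insert x = -1
New median = 11
Changed? yes

Answer: yes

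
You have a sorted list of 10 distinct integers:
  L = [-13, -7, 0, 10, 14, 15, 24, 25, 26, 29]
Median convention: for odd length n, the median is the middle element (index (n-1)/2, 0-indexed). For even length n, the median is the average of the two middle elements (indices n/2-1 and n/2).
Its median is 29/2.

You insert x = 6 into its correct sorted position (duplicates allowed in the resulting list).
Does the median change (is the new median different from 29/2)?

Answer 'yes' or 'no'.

Old median = 29/2
Insert x = 6
New median = 14
Changed? yes

Answer: yes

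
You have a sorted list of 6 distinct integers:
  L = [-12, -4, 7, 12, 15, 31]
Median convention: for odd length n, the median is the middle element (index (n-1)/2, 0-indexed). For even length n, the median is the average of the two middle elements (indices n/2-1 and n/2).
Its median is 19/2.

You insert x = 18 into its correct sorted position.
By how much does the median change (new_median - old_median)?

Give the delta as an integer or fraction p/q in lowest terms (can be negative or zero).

Old median = 19/2
After inserting x = 18: new sorted = [-12, -4, 7, 12, 15, 18, 31]
New median = 12
Delta = 12 - 19/2 = 5/2

Answer: 5/2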